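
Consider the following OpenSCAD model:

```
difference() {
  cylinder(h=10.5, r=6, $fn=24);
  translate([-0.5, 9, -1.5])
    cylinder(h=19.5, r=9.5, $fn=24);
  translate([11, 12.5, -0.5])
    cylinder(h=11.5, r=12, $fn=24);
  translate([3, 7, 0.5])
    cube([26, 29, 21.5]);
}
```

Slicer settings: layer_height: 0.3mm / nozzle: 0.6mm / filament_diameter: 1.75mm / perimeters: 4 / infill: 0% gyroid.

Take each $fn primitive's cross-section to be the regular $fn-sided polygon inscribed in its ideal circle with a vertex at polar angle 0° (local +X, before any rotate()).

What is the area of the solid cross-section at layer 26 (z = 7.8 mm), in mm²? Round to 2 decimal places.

58.54 mm²

At z = 7.8 mm: the cylinder: section is a regular 24-gon, circumradius r=6 (area = (24/2)·6.000²·sin(360°/24) = 111.81 mm²); the r=9.5 cylinder at (-0.5, 9) contributes a regular 24-gon of circumradius 9.5 (area = (24/2)·9.500²·sin(360°/24) = 280.30 mm²); the r=12 cylinder at (11, 12.5) contributes a regular 24-gon of circumradius 12 (area = (24/2)·12.000²·sin(360°/24) = 447.24 mm²); the cube at (3, 7) is present — its section is the full 26×29 rectangle (area 754.00 mm²); Subtracting the remaining from the first: starting from the r=6 cylinder (111.81 mm²), the r=9.5 cylinder at (-0.5, 9) partially overlaps it — only the 53.27 mm² overlap (of its 280.30 mm²) is removed, clipping the outline; the r=12 cylinder at (11, 12.5) partially overlaps it — only the 0.00 mm² overlap (of its 447.24 mm²) is removed, clipping the outline; the 26×29 cube at (3, 7) misses the remaining region (no effect) — area = 58.54 mm². Overall, the cross-section is a single solid region. Net area = 58.54 mm².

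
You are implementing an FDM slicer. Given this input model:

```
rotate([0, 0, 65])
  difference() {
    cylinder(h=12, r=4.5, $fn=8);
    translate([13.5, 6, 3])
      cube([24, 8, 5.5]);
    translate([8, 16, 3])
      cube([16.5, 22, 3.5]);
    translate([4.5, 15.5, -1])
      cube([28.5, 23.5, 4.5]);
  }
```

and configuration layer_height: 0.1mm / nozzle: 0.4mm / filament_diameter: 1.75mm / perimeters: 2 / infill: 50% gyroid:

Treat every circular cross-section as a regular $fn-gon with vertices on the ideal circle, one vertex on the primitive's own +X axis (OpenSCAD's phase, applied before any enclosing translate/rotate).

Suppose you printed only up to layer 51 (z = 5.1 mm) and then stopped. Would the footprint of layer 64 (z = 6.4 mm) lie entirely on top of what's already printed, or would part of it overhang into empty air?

entirely on top

Compare the two slices. At z = 5.1: the r=4.5 cylinder contributes a regular 8-gon of circumradius 4.5 (area = (8/2)·4.500²·sin(360°/8) = 57.28 mm²); the 24×8 cube at (13.5, 6) contributes its full rectangle (area 192.00 mm²); the 16.5×22 cube at (8, 16) contributes its full rectangle (area 363.00 mm²); the cube at (4.5, 15.5) does not reach this height (z outside [-1, 3.5]); Taking the first minus the rest: starting from the r=4.5 cylinder (57.28 mm²), the 24×8 cube at (13.5, 6) misses the remaining region (no effect); the 16.5×22 cube at (8, 16) misses the remaining region (no effect) — area = 57.28 mm²; (whole slice rotated 65° about Z — lengths, areas and connectivity unchanged). At z = 6.4: the r=4.5 cylinder gives a regular 8-gon of circumradius 4.5 (constant along its height) (area = (8/2)·4.500²·sin(360°/8) = 57.28 mm²); the cube at (13.5, 6) (footprint 24×8) is included at this height (area 192.00 mm²); the 16.5×22 cube at (8, 16) contributes its full rectangle (area 363.00 mm²); the cube at (4.5, 15.5) does not reach this height (z outside [-1, 3.5]); Taking the first minus the rest: starting from the r=4.5 cylinder (57.28 mm²), the 24×8 cube at (13.5, 6) misses the remaining region (no effect); the 16.5×22 cube at (8, 16) misses the remaining region (no effect) — area = 57.28 mm²; (whole slice rotated 65° about Z — lengths, areas and connectivity unchanged). Checking containment: the cross-section at z = 6.4 is a subset of the cross-section at z = 5.1.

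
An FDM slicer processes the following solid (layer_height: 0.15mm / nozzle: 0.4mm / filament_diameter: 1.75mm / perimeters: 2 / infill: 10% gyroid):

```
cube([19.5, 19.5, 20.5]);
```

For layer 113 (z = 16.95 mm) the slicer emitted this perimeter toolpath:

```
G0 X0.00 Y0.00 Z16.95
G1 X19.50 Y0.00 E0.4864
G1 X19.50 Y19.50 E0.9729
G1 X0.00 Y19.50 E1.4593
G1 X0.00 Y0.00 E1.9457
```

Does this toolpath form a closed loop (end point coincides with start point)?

yes

Start point (G0): (0.00, 0.00). End point (last G1): the path returns to the start — closed.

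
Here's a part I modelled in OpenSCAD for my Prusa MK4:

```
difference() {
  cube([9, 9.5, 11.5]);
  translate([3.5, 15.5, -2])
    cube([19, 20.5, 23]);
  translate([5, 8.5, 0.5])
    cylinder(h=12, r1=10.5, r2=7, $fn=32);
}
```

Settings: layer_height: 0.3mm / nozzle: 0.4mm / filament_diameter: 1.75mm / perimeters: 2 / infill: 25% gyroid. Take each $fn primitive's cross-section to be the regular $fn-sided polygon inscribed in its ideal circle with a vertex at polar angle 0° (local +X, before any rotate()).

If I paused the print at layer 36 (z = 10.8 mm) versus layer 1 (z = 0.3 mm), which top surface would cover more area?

layer 1 (z = 0.3 mm)

Layer 36 (z = 10.8): the cube is present — its section is the full 9×9.5 rectangle (area 85.50 mm²); the cube at (3.5, 15.5) is present — its section is the full 19×20.5 rectangle (area 389.50 mm²); the cone at (5, 8.5) (r1=10.5→r2=7) has section circumradius 7.496 here — a regular 32-gon (area = (32/2)·7.496²·sin(360°/32) = 175.39 mm²); After the difference (first − rest): starting from the 9×9.5 cube (85.50 mm²), the 19×20.5 cube at (3.5, 15.5) misses the remaining region (no effect); the cone at (5, 8.5) partially overlaps it — only the 71.73 mm² overlap (of its 175.39 mm²) is removed, clipping the outline — area = 13.77 mm². So its area = 13.77 mm². Layer 1 (z = 0.3): the cube is present — its section is the full 9×9.5 rectangle (area 85.50 mm²); the cube at (3.5, 15.5) (footprint 19×20.5) is included at this height (area 389.50 mm²); the cone at (5, 8.5) is absent (z outside [0.5, 12.5]); Subtracting the remaining from the first: starting from the 9×9.5 cube (85.50 mm²), the 19×20.5 cube at (3.5, 15.5) misses the remaining region (no effect) — area = 85.50 mm². So its area = 85.50 mm². Layer 1 is larger (85.50 vs 13.77 mm²).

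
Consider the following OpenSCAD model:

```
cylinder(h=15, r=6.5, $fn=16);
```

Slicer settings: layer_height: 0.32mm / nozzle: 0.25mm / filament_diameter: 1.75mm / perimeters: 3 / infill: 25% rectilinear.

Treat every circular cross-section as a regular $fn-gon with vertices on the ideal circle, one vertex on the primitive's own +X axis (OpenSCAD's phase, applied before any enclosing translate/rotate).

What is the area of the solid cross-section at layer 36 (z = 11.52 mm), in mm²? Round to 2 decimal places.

At z = 11.52 mm: the r=6.5 cylinder gives a regular 16-gon of circumradius 6.5 (constant along its height) (area = (16/2)·6.500²·sin(360°/16) = 129.35 mm²). Overall, the cross-section is a single solid region. Net area = 129.35 mm².

129.35 mm²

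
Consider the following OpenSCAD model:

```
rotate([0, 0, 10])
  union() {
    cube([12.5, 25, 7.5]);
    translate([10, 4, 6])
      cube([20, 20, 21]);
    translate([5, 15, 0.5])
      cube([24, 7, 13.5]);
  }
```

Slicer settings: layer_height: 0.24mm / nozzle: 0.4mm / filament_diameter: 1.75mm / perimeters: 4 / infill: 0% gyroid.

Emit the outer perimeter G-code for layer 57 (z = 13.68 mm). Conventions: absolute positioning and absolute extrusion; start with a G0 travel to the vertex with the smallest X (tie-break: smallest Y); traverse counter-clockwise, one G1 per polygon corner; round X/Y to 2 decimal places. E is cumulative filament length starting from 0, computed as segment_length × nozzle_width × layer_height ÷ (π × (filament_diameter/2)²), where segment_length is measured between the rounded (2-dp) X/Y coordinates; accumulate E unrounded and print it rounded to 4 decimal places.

G0 X1.10 Y22.53 Z13.68
G1 X2.32 Y15.64 E0.2793
G1 X7.24 Y16.51 E0.4787
G1 X9.15 Y5.68 E0.9176
G1 X28.85 Y9.15 E1.7160
G1 X25.38 Y28.84 E2.5140
G1 X5.68 Y25.37 E3.3123
G1 X6.03 Y23.40 E3.3922
G1 X1.10 Y22.53 E3.5920

At z = 13.68 mm: the cube is absent (z outside [0, 7.5]); the cube at (10, 4) (footprint 20×20) is included at this height; the cube at (5, 15) is present — its section is the full 24×7 rectangle; Taking the union: the regions partially overlap (shared area 133.00 mm²), so overlapping operands fuse into one piece — 1 connected region; (whole slice rotated 10° about Z — lengths, areas and connectivity unchanged). The outline is a single polygon with 8 vertices. Extrusion per mm of travel: 0.4 × 0.24 / (π × 0.875²) = 0.039912. Accumulating E over each segment gives final E = 3.5920.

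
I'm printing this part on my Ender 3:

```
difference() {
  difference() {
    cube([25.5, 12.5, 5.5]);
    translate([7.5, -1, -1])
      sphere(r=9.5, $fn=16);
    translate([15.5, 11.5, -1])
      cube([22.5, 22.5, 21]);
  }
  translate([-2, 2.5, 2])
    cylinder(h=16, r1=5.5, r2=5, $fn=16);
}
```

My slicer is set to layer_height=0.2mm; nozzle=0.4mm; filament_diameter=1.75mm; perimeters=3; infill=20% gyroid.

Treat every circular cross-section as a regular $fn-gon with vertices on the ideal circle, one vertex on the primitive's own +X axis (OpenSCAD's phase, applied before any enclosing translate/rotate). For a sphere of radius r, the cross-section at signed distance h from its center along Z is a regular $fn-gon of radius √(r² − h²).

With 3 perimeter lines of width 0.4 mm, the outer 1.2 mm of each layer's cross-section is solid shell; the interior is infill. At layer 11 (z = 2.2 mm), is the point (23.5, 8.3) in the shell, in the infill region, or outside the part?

infill

At z = 2.2 mm: the cube (footprint 25.5×12.5) is included at this height; the r=9.5 sphere at (7.5, -1) slices to a regular 16-gon of circumradius 8.945 (√(r²−h²) with h=3.2 from center); the 22.5×22.5 cube at (15.5, 11.5) contributes its full rectangle; Taking the first minus the rest: starting from the 25.5×12.5 cube, the r=9.5 sphere at (7.5, -1) partially overlaps it — only the 101.91 mm² overlap (of its 244.95 mm²) is removed, clipping the outline; the 22.5×22.5 cube at (15.5, 11.5) partially overlaps it — only the 10.00 mm² overlap (of its 506.25 mm²) is removed, clipping the outline — 1 connected region; the cone at (-2, 2.5) (r1=5.5→r2=5) has section circumradius 5.494 here — a regular 16-gon; After the difference (first − rest): starting from that combined region, the cone at (-2, 2.5) partially overlaps it — only the 4.13 mm² overlap (of its 92.40 mm²) is removed, clipping the outline — 1 connected region. Overall, the cross-section is a single solid region. The nearest boundary edge runs (25.50, 11.50)→(25.50, 0.00); distance from the point to it = 2.00 mm. The point is inside the cross-section and 2.00 mm from the nearest boundary — more than the 1.2 mm shell width (3 × 0.4), so it's in the infill interior.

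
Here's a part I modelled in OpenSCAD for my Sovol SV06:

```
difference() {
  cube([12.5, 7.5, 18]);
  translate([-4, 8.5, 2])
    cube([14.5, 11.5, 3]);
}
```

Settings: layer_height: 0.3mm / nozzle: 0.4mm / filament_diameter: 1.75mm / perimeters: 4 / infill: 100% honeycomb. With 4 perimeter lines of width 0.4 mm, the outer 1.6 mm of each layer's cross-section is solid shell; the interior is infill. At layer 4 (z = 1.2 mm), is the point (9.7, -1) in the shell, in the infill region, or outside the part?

outside

At z = 1.2 mm: the cube (footprint 12.5×7.5) is included at this height; the cube at (-4, 8.5) is not intersected at this z (z outside [2, 5]); Subtracting the remaining from the first: none of the subtracted shapes is present at this height, so the 12.5×7.5 cube is unchanged — 1 connected region. Overall, the cross-section is a single solid region. The nearest boundary edge runs (0.00, 0.00)→(12.50, 0.00); distance from the point to it = 1.00 mm. The point is not inside any of the regions above, so it lies outside the cross-section (1.00 mm from the nearest boundary).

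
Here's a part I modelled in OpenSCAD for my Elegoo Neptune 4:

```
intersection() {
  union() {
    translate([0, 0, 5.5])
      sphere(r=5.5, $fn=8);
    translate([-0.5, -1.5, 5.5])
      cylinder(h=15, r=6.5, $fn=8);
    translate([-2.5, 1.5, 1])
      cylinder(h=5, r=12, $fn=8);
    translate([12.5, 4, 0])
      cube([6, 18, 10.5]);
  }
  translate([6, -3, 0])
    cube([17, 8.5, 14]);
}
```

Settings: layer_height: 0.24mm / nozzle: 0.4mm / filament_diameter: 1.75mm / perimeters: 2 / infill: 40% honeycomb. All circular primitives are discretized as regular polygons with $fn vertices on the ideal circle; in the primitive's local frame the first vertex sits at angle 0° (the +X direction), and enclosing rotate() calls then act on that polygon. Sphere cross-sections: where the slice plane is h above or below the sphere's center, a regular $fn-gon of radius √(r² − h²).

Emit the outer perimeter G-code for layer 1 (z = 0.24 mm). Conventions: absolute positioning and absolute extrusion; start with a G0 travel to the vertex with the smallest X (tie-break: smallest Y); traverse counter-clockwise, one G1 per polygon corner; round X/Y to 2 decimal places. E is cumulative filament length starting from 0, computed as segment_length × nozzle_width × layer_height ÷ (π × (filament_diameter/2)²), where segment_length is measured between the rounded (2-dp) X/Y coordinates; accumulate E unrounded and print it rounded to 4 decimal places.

At z = 0.24 mm: the r=5.5 sphere slices to a regular 8-gon of circumradius 1.607 (√(r²−h²) with h=5.26 from center); the cylinder at (-0.5, -1.5) is not intersected at this z (z outside [5.5, 20.5]); the cylinder at (-2.5, 1.5) is absent (z outside [1, 6]); the cube at (12.5, 4) (footprint 6×18) is included at this height; Taking the union: the 2 present regions are separate (no shared area or edge), so areas and boundary lengths simply add and each stays a separate island — 2 connected regions; the cube at (6, -3) is present — its section is the full 17×8.5 rectangle; Keeping only the common overlap: the 17×8.5 cube at (6, -3) partially overlaps that combined region; clipping to the common part keeps 9.00 mm² — 1 connected region. The outline is a single polygon with 4 vertices. Extrusion per mm of travel: 0.4 × 0.24 / (π × 0.875²) = 0.039912. Accumulating E over each segment gives final E = 0.5987.

G0 X12.50 Y4.00 Z0.24
G1 X18.50 Y4.00 E0.2395
G1 X18.50 Y5.50 E0.2993
G1 X12.50 Y5.50 E0.5388
G1 X12.50 Y4.00 E0.5987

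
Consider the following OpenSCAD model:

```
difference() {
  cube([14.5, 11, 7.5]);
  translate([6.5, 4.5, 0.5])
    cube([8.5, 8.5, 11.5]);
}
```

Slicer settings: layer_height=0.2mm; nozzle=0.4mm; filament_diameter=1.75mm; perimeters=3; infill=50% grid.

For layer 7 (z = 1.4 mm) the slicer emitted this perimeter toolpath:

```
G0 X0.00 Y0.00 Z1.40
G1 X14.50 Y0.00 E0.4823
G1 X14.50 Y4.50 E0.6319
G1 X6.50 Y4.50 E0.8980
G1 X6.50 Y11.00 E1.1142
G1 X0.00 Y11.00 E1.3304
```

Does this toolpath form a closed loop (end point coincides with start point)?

no

Start point (G0): (0.00, 0.00). End point (last G1): the path does not return to the start — open.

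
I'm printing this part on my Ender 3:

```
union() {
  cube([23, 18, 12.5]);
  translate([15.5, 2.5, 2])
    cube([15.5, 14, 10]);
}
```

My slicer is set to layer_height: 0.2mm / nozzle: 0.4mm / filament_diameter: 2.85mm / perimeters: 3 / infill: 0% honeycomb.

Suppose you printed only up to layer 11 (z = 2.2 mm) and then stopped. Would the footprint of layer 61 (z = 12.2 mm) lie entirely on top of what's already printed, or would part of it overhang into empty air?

entirely on top

Compare the two slices. At z = 2.2: the 23×18 cube contributes its full rectangle (area 414.00 mm²); the cube at (15.5, 2.5) (footprint 15.5×14) is included at this height (area 217.00 mm²); Merging all regions: the regions partially overlap — summed areas 631.00 mm² minus the doubly-counted overlap 105.00 mm² gives 526.00 mm² — area = 526.00 mm². At z = 12.2: the 23×18 cube contributes its full rectangle (area 414.00 mm²); the cube at (15.5, 2.5) is absent (z outside [2, 12]); Taking the union: only the 23×18 cube is present, so the union is just that shape — area = 414.00 mm². Checking containment: the cross-section at z = 12.2 is a subset of the cross-section at z = 2.2.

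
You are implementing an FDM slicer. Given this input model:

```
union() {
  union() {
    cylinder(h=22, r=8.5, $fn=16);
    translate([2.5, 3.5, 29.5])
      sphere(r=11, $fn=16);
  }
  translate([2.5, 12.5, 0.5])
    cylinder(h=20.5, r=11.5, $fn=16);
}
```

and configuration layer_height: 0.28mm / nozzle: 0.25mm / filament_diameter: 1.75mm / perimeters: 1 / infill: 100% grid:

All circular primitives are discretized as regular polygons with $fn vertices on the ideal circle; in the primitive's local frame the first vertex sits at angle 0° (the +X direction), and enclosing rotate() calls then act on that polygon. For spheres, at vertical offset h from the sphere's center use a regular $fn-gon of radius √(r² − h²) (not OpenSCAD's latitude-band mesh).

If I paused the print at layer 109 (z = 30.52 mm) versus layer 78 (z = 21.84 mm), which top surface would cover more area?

Layer 109 (z = 30.52): the cylinder does not reach this height (z outside [0, 22]); the r=11 sphere at (2.5, 3.5) contributes a regular 16-gon of circumradius √(11²−1.02²) = 10.953 (area = (16/2)·10.953²·sin(360°/16) = 367.25 mm²); Taking the union: only the r=11 sphere at (2.5, 3.5) is present, so the union is just that shape — area = 367.25 mm²; the cylinder at (2.5, 12.5) is not intersected at this z (z outside [0.5, 21]); Taking the union: only that combined region is present, so the union is just that shape — area = 367.25 mm². So its area = 367.25 mm². Layer 78 (z = 21.84): the cylinder: section is a regular 16-gon, circumradius r=8.5 (area = (16/2)·8.500²·sin(360°/16) = 221.19 mm²); the r=11 sphere at (2.5, 3.5) contributes a regular 16-gon of circumradius √(11²−7.66²) = 7.895 (area = (16/2)·7.895²·sin(360°/16) = 190.80 mm²); Merging all regions: the regions partially overlap — summed areas 412.00 mm² minus the doubly-counted overlap 136.56 mm² gives 275.44 mm² — area = 275.44 mm²; the cylinder at (2.5, 12.5) is not intersected at this z (z outside [0.5, 21]); Combining (union): only that combined region is present, so the union is just that shape — area = 275.44 mm². So its area = 275.44 mm². Layer 109 is larger (367.25 vs 275.44 mm²).

layer 109 (z = 30.52 mm)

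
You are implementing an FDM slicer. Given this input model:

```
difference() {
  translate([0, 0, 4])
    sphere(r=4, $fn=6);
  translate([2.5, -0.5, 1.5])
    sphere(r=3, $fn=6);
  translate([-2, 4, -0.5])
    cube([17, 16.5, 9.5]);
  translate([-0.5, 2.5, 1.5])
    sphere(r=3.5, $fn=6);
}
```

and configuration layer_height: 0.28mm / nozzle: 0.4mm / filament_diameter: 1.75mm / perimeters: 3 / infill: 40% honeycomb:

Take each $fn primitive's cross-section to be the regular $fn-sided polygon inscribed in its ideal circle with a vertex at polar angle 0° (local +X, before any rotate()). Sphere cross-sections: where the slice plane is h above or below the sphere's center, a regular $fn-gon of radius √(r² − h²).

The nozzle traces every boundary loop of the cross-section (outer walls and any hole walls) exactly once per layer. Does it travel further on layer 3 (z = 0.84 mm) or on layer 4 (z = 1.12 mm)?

layer 4 (z = 1.12 mm)

Layer 3 (z = 0.84): the r=4 sphere contributes a regular 6-gon of circumradius √(4²−3.16²) = 2.452 (perimeter = 2·6·2.452·sin(180°/6) = 14.71 mm); the r=3 sphere at (2.5, -0.5) slices to a regular 6-gon of circumradius 2.926 (√(r²−h²) with h=0.66 from center) (perimeter = 2·6·2.926·sin(180°/6) = 17.56 mm); the cube at (-2, 4) (footprint 17×16.5) is included at this height (perimeter 67.00 mm); the sphere at (-0.5, 2.5): section is a regular 6-gon, circumradius = √(r²−h²) = √(3.5²−0.66²) = 3.437 (perimeter = 2·6·3.437·sin(180°/6) = 20.62 mm); Subtracting the remaining from the first: starting from the r=4 sphere, the r=3 sphere at (2.5, -0.5) partially overlaps it — only the 6.86 mm² overlap (of its 22.25 mm²) is removed, clipping the outline; the 17×16.5 cube at (-2, 4) misses the remaining region (no effect); the r=3.5 sphere at (-0.5, 2.5) partially overlaps it — only the 5.91 mm² overlap (of its 30.69 mm²) is removed, clipping the outline — boundary = 7.31 mm. So its perimeter = 7.31 mm. Layer 4 (z = 1.12): the r=4 sphere contributes a regular 6-gon of circumradius √(4²−2.88²) = 2.776 (perimeter = 2·6·2.776·sin(180°/6) = 16.66 mm); the r=3 sphere at (2.5, -0.5) slices to a regular 6-gon of circumradius 2.976 (√(r²−h²) with h=0.38 from center) (perimeter = 2·6·2.976·sin(180°/6) = 17.86 mm); the cube at (-2, 4) is present — its section is the full 17×16.5 rectangle (perimeter 67.00 mm); the r=3.5 sphere at (-0.5, 2.5) slices to a regular 6-gon of circumradius 3.479 (√(r²−h²) with h=0.38 from center) (perimeter = 2·6·3.479·sin(180°/6) = 20.88 mm); Subtracting the remaining from the first: starting from the r=4 sphere, the r=3 sphere at (2.5, -0.5) partially overlaps it — only the 8.69 mm² overlap (of its 23.01 mm²) is removed, clipping the outline; the 17×16.5 cube at (-2, 4) misses the remaining region (no effect); the r=3.5 sphere at (-0.5, 2.5) partially overlaps it — only the 7.37 mm² overlap (of its 31.45 mm²) is removed, clipping the outline — boundary = 9.81 mm. So its perimeter = 9.81 mm. Layer 4 is larger (9.81 vs 7.31 mm).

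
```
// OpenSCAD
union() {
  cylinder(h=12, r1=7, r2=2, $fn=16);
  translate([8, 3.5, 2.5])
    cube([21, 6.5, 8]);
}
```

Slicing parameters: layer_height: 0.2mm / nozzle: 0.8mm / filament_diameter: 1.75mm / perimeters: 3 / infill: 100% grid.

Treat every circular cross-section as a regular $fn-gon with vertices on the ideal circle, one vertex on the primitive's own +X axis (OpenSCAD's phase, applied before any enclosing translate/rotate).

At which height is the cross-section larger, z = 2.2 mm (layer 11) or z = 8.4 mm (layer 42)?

layer 42 (z = 8.4 mm)

Layer 11 (z = 2.2): the cone contributes a regular 16-gon of circumradius 6.083 (interpolated between r1=7 and r2=2 at t=0.183) (area = (16/2)·6.083²·sin(360°/16) = 113.30 mm²); the cube at (8, 3.5) does not reach this height (z outside [2.5, 10.5]); Merging all regions: only the cone is present, so the union is just that shape — area = 113.30 mm². So its area = 113.30 mm². Layer 42 (z = 8.4): the cone: at t=0.700 of its height the radius interpolates to r₁+(r₂−r₁)t = 3.500, giving a regular 16-gon of that circumradius (area = (16/2)·3.500²·sin(360°/16) = 37.50 mm²); the cube at (8, 3.5) (footprint 21×6.5) is included at this height (area 136.50 mm²); Merging all regions: the 2 present regions are separate (no shared area or edge), so areas and boundary lengths simply add and each stays a separate island — area = 174.00 mm². So its area = 174.00 mm². Layer 42 is larger (174.00 vs 113.30 mm²).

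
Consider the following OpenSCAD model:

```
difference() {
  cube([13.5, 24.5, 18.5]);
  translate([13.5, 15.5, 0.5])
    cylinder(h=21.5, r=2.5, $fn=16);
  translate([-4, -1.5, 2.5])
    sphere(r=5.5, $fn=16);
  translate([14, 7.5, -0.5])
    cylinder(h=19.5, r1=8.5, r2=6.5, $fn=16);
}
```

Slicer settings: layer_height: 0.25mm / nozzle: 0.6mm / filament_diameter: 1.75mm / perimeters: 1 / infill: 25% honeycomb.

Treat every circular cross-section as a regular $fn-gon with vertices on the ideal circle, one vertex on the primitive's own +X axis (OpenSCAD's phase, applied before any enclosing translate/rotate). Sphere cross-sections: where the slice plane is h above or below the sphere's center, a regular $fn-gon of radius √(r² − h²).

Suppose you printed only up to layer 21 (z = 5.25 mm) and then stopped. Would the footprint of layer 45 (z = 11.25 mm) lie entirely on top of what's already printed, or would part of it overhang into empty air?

Compare the two slices. At z = 5.25: the 13.5×24.5 cube contributes its full rectangle (area 330.75 mm²); the r=2.5 cylinder at (13.5, 15.5) contributes a regular 16-gon of circumradius 2.5 (area = (16/2)·2.500²·sin(360°/16) = 19.13 mm²); the r=5.5 sphere at (-4, -1.5) contributes a regular 16-gon of circumradius √(5.5²−2.75²) = 4.763 (area = (16/2)·4.763²·sin(360°/16) = 69.46 mm²); the cone at (14, 7.5): at t=0.295 of its height the radius interpolates to r₁+(r₂−r₁)t = 7.910, giving a regular 16-gon of that circumradius (area = (16/2)·7.910²·sin(360°/16) = 191.56 mm²); Subtracting the remaining from the first: starting from the 13.5×24.5 cube (330.75 mm²), the r=2.5 cylinder at (13.5, 15.5) partially overlaps it — only the 9.57 mm² overlap (of its 19.13 mm²) is removed, clipping the outline; the r=5.5 sphere at (-4, -1.5) partially overlaps it — only the 0.26 mm² overlap (of its 69.46 mm²) is removed, clipping the outline; the cone at (14, 7.5) partially overlaps it — only the 83.94 mm² overlap (of its 191.56 mm²) is removed, clipping the outline — area = 236.98 mm². At z = 11.25: the cube is present — its section is the full 13.5×24.5 rectangle (area 330.75 mm²); the cylinder at (13.5, 15.5): section is a regular 16-gon, circumradius r=2.5 (area = (16/2)·2.500²·sin(360°/16) = 19.13 mm²); the sphere at (-4, -1.5) is not intersected at this z (|z−center|=8.750 > r=5.5); the cone at (14, 7.5) contributes a regular 16-gon of circumradius 7.295 (interpolated between r1=8.5 and r2=6.5 at t=0.603) (area = (16/2)·7.295²·sin(360°/16) = 162.92 mm²); After the difference (first − rest): starting from the 13.5×24.5 cube (330.75 mm²), the r=2.5 cylinder at (13.5, 15.5) partially overlaps it — only the 9.57 mm² overlap (of its 19.13 mm²) is removed, clipping the outline; the cone at (14, 7.5) partially overlaps it — only the 71.88 mm² overlap (of its 162.92 mm²) is removed, clipping the outline — area = 249.30 mm². Checking containment: at z = 11.25 the cross-section extends beyond the z = 5.25 cross-section by about 12.32 mm².

part overhangs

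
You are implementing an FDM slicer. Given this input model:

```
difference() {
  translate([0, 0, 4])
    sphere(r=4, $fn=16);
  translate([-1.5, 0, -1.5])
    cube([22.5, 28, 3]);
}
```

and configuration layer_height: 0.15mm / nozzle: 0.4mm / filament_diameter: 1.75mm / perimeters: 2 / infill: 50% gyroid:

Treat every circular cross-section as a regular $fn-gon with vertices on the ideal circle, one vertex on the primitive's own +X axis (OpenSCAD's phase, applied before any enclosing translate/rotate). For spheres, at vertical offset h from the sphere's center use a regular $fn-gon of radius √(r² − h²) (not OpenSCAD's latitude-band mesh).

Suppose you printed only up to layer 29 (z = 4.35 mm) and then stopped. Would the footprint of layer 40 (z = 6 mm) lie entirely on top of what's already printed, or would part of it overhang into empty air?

Compare the two slices. At z = 4.35: the r=4 sphere slices to a regular 16-gon of circumradius 3.985 (√(r²−h²) with h=0.35 from center) (area = (16/2)·3.985²·sin(360°/16) = 48.61 mm²); the cube at (-1.5, 0) is absent (z outside [-1.5, 1.5]); Taking the first minus the rest: none of the subtracted shapes is present at this height, so the r=4 sphere is unchanged — area = 48.61 mm². At z = 6: the r=4 sphere slices to a regular 16-gon of circumradius 3.464 (√(r²−h²) with h=2 from center) (area = (16/2)·3.464²·sin(360°/16) = 36.74 mm²); the cube at (-1.5, 0) is absent (z outside [-1.5, 1.5]); Subtracting the remaining from the first: none of the subtracted shapes is present at this height, so the r=4 sphere is unchanged — area = 36.74 mm². Checking containment: the cross-section at z = 6 is a subset of the cross-section at z = 4.35.

entirely on top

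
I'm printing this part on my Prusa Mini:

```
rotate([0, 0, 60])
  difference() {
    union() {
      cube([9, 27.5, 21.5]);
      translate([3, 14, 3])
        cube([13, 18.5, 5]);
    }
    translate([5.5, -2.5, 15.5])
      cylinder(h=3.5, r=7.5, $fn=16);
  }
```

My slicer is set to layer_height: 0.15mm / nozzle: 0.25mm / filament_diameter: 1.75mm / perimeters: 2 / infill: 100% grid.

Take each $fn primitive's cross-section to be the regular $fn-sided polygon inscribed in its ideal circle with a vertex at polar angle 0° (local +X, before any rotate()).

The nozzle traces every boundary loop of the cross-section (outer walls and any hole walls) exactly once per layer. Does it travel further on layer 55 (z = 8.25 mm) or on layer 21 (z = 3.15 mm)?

layer 21 (z = 3.15 mm)

Layer 55 (z = 8.25): the cube (footprint 9×27.5) is included at this height (perimeter 73.00 mm); the cube at (3, 14) is not intersected at this z (z outside [3, 8]); Taking the union: only the 9×27.5 cube is present, so the union is just that shape — boundary = 73.00 mm; the cylinder at (5.5, -2.5) is not intersected at this z (z outside [15.5, 19]); Taking the first minus the rest: none of the subtracted shapes is present at this height, so the result so far is unchanged — boundary = 73.00 mm; (rotated 60° about Z; rotation is an isometry so areas/perimeters/island counts are preserved). So its perimeter = 73.00 mm. Layer 21 (z = 3.15): the 9×27.5 cube contributes its full rectangle (perimeter 73.00 mm); the 13×18.5 cube at (3, 14) contributes its full rectangle (perimeter 63.00 mm); Combining (union): the regions partially overlap (shared area 81.00 mm²), so the edge portions inside another operand are dropped and the merged outline is re-measured after clipping — boundary = 97.00 mm; the cylinder at (5.5, -2.5) is not intersected at this z (z outside [15.5, 19]); Taking the first minus the rest: none of the subtracted shapes is present at this height, so the result so far is unchanged — boundary = 97.00 mm; (rotated 60° about Z; rotation is an isometry so areas/perimeters/island counts are preserved). So its perimeter = 97.00 mm. Layer 21 is larger (97.00 vs 73.00 mm).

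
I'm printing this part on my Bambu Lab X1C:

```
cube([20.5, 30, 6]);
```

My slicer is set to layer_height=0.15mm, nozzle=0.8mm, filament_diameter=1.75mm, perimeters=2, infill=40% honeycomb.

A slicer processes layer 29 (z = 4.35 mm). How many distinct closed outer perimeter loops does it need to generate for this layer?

At z = 4.35 mm: the cube (footprint 20.5×30) is included at this height. The result has 1 disconnected region.

1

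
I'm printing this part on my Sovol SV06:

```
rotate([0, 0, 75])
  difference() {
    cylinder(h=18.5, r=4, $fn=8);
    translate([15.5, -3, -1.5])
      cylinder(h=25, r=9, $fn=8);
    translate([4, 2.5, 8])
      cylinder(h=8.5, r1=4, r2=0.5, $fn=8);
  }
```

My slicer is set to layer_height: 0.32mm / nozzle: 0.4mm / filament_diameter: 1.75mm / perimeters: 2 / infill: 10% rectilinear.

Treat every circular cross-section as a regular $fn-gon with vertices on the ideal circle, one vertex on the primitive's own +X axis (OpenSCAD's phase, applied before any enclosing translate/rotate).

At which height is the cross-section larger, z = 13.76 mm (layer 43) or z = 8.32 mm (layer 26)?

layer 43 (z = 13.76 mm)

Layer 43 (z = 13.76): the r=4 cylinder gives a regular 8-gon of circumradius 4 (constant along its height) (area = (8/2)·4.000²·sin(360°/8) = 45.25 mm²); the cylinder at (15.5, -3): section is a regular 8-gon, circumradius r=9 (area = (8/2)·9.000²·sin(360°/8) = 229.10 mm²); the cone at (4, 2.5) (r1=4→r2=0.5) has section circumradius 1.628 here — a regular 8-gon (area = (8/2)·1.628²·sin(360°/8) = 7.50 mm²); Subtracting the remaining from the first: starting from the r=4 cylinder (45.25 mm²), the r=9 cylinder at (15.5, -3) misses the remaining region (no effect); the cone at (4, 2.5) partially overlaps it — only the 0.94 mm² overlap (of its 7.50 mm²) is removed, clipping the outline — area = 44.32 mm²; (rotated 75° about Z; rotation is an isometry so areas/perimeters/island counts are preserved). So its area = 44.32 mm². Layer 26 (z = 8.32): the r=4 cylinder contributes a regular 8-gon of circumradius 4 (area = (8/2)·4.000²·sin(360°/8) = 45.25 mm²); the r=9 cylinder at (15.5, -3) contributes a regular 8-gon of circumradius 9 (area = (8/2)·9.000²·sin(360°/8) = 229.10 mm²); the cone at (4, 2.5) (r1=4→r2=0.5) has section circumradius 3.868 here — a regular 8-gon (area = (8/2)·3.868²·sin(360°/8) = 42.32 mm²); Taking the first minus the rest: starting from the r=4 cylinder (45.25 mm²), the r=9 cylinder at (15.5, -3) misses the remaining region (no effect); the cone at (4, 2.5) partially overlaps it — only the 11.00 mm² overlap (of its 42.32 mm²) is removed, clipping the outline — area = 34.25 mm²; (rotated 75° about Z; rotation is an isometry so areas/perimeters/island counts are preserved). So its area = 34.25 mm². Layer 43 is larger (44.32 vs 34.25 mm²).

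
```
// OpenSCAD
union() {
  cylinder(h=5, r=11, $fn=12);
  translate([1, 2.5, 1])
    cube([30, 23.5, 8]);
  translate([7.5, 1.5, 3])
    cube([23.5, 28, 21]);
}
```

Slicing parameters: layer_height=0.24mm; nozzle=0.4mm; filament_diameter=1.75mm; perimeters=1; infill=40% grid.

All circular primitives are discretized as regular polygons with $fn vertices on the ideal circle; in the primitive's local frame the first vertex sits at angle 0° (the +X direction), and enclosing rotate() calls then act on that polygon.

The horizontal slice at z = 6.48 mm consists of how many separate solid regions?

1

At z = 6.48 mm: the cylinder is not intersected at this z (z outside [0, 5]); the cube at (1, 2.5) (footprint 30×23.5) is included at this height; the 23.5×28 cube at (7.5, 1.5) contributes its full rectangle; Taking the union: the regions partially overlap (shared area 552.25 mm²), so overlapping operands fuse into one piece — 1 connected region. The result has 1 disconnected region.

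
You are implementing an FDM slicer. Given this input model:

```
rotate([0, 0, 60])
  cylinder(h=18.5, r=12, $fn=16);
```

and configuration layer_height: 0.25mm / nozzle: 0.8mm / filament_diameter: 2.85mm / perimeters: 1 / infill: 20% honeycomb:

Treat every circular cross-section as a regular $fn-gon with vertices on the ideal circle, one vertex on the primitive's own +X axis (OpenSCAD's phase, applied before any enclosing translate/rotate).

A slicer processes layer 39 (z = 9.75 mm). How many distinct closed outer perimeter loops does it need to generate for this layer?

1

At z = 9.75 mm: the cylinder: section is a regular 16-gon, circumradius r=12; (rotated 60° about Z; rotation is an isometry so areas/perimeters/island counts are preserved). The result has 1 disconnected region.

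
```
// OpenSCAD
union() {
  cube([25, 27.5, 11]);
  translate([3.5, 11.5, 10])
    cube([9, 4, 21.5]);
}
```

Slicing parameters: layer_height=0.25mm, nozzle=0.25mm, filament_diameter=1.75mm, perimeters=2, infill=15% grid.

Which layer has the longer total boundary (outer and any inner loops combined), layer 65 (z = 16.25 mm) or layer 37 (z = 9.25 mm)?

layer 37 (z = 9.25 mm)

Layer 65 (z = 16.25): the cube is absent (z outside [0, 11]); the cube at (3.5, 11.5) (footprint 9×4) is included at this height (perimeter 26.00 mm); Merging all regions: only the 9×4 cube at (3.5, 11.5) is present, so the union is just that shape — boundary = 26.00 mm. So its perimeter = 26.00 mm. Layer 37 (z = 9.25): the cube is present — its section is the full 25×27.5 rectangle (perimeter 105.00 mm); the cube at (3.5, 11.5) is absent (z outside [10, 31.5]); Combining (union): only the 25×27.5 cube is present, so the union is just that shape — boundary = 105.00 mm. So its perimeter = 105.00 mm. Layer 37 is larger (105.00 vs 26.00 mm).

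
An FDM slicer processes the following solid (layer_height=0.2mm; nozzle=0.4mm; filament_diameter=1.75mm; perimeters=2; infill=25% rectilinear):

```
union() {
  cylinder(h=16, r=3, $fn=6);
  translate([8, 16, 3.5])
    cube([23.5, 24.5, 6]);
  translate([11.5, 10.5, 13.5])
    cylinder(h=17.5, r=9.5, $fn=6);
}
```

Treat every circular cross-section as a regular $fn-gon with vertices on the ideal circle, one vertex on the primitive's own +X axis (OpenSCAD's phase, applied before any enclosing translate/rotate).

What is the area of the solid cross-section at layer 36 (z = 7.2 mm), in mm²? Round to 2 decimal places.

599.13 mm²

At z = 7.2 mm: the cylinder: section is a regular 6-gon, circumradius r=3 (area = (6/2)·3.000²·sin(360°/6) = 23.38 mm²); the cube at (8, 16) (footprint 23.5×24.5) is included at this height (area 575.75 mm²); the cylinder at (11.5, 10.5) is not intersected at this z (z outside [13.5, 31]); Merging all regions: the 2 present regions are separate (no shared area or edge), so areas and boundary lengths simply add and each stays a separate island — area = 599.13 mm². Overall, the cross-section has 2 separate islands. Net area = 599.13 mm².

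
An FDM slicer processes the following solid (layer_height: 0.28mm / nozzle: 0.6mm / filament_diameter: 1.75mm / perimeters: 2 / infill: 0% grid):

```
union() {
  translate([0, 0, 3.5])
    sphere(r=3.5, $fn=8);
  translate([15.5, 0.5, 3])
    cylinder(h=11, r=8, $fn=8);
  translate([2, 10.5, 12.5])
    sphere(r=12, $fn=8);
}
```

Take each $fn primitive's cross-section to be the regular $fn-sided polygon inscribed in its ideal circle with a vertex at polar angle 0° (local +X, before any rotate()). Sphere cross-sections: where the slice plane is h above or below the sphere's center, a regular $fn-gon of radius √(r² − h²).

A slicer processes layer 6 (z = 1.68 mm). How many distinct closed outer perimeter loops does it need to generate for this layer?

At z = 1.68 mm: the sphere: section is a regular 8-gon, circumradius = √(r²−h²) = √(3.5²−1.82²) = 2.990; the cylinder at (15.5, 0.5) is not intersected at this z (z outside [3, 14]); the r=12 sphere at (2, 10.5) contributes a regular 8-gon of circumradius √(12²−10.82²) = 5.189; Taking the union: the 2 present regions are separate (no shared area or edge), so areas and boundary lengths simply add and each stays a separate island — 2 connected regions. The result has 2 disconnected regions.

2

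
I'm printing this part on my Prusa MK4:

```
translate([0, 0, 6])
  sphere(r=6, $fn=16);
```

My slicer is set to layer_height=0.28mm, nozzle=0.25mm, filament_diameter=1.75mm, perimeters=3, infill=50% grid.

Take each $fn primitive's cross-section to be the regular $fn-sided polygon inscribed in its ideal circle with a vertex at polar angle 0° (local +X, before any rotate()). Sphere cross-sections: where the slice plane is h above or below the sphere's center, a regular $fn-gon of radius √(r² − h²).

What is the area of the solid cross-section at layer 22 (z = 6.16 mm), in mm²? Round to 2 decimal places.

110.13 mm²

At z = 6.16 mm: the r=6 sphere contributes a regular 16-gon of circumradius √(6²−0.16²) = 5.998 (area = (16/2)·5.998²·sin(360°/16) = 110.13 mm²). Overall, the cross-section is a single solid region. Net area = 110.13 mm².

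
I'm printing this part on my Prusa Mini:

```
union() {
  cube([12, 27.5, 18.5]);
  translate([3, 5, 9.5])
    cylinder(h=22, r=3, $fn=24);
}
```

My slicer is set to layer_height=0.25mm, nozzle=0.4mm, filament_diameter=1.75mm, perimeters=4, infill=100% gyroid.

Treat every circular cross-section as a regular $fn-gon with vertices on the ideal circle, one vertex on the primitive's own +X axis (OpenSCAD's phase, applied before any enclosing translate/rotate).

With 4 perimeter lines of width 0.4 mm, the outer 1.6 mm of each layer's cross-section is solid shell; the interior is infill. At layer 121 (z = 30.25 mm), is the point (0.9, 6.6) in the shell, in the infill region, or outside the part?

shell

At z = 30.25 mm: the cube does not reach this height (z outside [0, 18.5]); the cylinder at (3, 5): section is a regular 24-gon, circumradius r=3; Taking the union: only the r=3 cylinder at (3, 5) is present, so the union is just that shape — 1 connected region. Overall, the cross-section is a single solid region. The nearest boundary edge runs (0.88, 7.12)→(0.40, 6.50); distance from the point to it = 0.33 mm. The point is inside the cross-section, 0.33 mm from the nearest boundary — within the 1.6 mm shell band (4 × 0.4).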